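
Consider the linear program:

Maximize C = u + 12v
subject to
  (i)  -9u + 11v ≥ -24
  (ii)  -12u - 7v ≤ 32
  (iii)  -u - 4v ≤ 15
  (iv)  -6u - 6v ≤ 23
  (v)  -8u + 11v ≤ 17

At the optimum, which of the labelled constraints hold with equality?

(i) and (v)

Vertices and C = u + 12v:
  (-109/120, -117/40) → C = -4321/120
  (41, 345/11) → C = 4591/11
  (-31/30, -14/5) → C = -1039/30
  (-471/188, -13/47) → C = -1095/188

The maximum is at (41, 345/11). Substituting into each constraint, equality holds for (i) and (v); the remaining constraints have slack.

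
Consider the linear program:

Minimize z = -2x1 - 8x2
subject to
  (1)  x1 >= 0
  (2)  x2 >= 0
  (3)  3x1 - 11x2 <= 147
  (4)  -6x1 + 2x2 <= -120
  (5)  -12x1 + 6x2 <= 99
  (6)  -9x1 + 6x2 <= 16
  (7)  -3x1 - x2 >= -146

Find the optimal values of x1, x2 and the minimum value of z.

x1 = 103/3, x2 = 43, minimum z = -1238/3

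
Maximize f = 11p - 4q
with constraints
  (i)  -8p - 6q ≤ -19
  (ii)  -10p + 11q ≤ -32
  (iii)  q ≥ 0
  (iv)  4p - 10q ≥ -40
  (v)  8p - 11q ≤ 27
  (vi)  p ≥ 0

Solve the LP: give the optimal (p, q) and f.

Extreme points and f = 11p - 4q:
  (16/5, 0) → f = 176/5
  (95/7, 66/7) → f = 781/7
  (27/8, 0) → f = 297/8
  (355/18, 107/9) → f = 3049/18

The optimum lies where 4p - 10q = -40 and 8p - 11q = 27.
Solving simultaneously gives p = 355/18, q = 107/9.

p = 355/18, q = 107/9, maximum f = 3049/18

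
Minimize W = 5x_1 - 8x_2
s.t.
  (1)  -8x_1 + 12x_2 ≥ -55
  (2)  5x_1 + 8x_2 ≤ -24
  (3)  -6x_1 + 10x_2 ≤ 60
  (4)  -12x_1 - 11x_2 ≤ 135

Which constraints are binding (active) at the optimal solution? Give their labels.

(3) and (4)

Feasible corners and W = 5x_1 - 8x_2:
  (38/31, -467/124) → W = 1124/31
  (-35/8, -15/2) → W = 305/8
  (-360/49, 78/49) → W = -2424/49
  (-335/31, -15/31) → W = -1555/31

The minimum is at (-335/31, -15/31). Substituting into each constraint, equality holds for (3) and (4); the remaining constraints have slack.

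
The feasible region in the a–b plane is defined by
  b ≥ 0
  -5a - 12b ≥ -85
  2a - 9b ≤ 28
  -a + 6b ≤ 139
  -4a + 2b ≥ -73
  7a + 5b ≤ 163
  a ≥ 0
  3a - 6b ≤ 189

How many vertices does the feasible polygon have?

4

The feasible vertices (each the meet of two boundaries and inside every other half-plane) are:
  (14, 0)
  (0, 0)
  (367/23, 10/23)
  (0, 85/12)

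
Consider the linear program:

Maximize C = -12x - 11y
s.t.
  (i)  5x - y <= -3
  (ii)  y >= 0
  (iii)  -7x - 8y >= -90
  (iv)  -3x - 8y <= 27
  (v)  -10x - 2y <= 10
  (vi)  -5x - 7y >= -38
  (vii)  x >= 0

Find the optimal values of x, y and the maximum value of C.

x = 0, y = 3, maximum C = -33

Vertices and C = -12x - 11y:
  (17/40, 41/8) → C = -2459/40
  (0, 3) → C = -33
  (0, 38/7) → C = -418/7

The optimum lies where 5x - y = -3 and x = 0.
Solving simultaneously gives x = 0, y = 3.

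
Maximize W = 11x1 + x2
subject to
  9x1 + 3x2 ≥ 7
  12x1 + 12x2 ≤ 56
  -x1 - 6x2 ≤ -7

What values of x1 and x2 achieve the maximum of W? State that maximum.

x1 = 21/5, x2 = 7/15, maximum W = 140/3

Extreme points and W = 11x1 + x2:
  (-7/6, 35/6) → W = -7
  (7/17, 56/51) → W = 287/51
  (21/5, 7/15) → W = 140/3

At the optimal vertex, 12x1 + 12x2 = 56 and -x1 - 6x2 = -7.
Solving simultaneously gives x1 = 21/5, x2 = 7/15.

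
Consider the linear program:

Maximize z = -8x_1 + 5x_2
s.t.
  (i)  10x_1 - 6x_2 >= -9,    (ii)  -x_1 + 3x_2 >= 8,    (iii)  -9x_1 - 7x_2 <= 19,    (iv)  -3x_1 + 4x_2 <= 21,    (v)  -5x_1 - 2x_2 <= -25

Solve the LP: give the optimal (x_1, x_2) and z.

x_1 = 45/11, x_2 = 183/22, maximum z = 195/22

Feasible corners and z = -8x_1 + 5x_2:
  (45/11, 183/22) → z = 195/22
  (66/25, 59/10) → z = 419/50
  (59/17, 65/17) → z = -147/17
The feasible region is unbounded (it extends along (4, 3), (3, 1)), but z strictly decreases along every unbounded feasible direction, so there is no improving ray and the maximum is attained at a vertex.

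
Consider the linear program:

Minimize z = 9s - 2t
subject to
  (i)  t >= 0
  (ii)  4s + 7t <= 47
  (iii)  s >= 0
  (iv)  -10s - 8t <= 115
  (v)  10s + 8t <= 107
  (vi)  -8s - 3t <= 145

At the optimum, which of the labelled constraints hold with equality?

(ii) and (iii)

Extreme points and z = 9s - 2t:
  (0, 0) → z = 0
  (107/10, 0) → z = 963/10
  (0, 47/7) → z = -94/7
  (373/38, 21/19) → z = 3273/38

The minimum is at (0, 47/7). Substituting into each constraint, equality holds for (ii) and (iii); the remaining constraints have slack.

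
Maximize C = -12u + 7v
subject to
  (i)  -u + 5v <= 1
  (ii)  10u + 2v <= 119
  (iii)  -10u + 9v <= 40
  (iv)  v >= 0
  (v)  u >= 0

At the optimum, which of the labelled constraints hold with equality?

Vertices and C = -12u + 7v:
  (593/52, 129/52) → C = -6213/52
  (0, 1/5) → C = 7/5
  (119/10, 0) → C = -714/5
  (0, 0) → C = 0

The maximum is at (0, 1/5). Substituting into each constraint, equality holds for (i) and (v); the remaining constraints have slack.

(i) and (v)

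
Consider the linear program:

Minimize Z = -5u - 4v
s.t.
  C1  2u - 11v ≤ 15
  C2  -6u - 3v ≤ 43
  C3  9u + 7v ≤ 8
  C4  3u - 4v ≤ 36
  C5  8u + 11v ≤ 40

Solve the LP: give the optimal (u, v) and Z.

Corner points and Z = -5u - 4v:
  (-107/18, -22/9) → Z = 79/2
  (193/113, -119/113) → Z = -489/113
  (-593/42, 292/21) → Z = 629/42
  (-192/43, 296/43) → Z = -224/43

The optimum lies where 9u + 7v = 8 and 8u + 11v = 40.
Solving simultaneously gives u = -192/43, v = 296/43.

u = -192/43, v = 296/43, minimum Z = -224/43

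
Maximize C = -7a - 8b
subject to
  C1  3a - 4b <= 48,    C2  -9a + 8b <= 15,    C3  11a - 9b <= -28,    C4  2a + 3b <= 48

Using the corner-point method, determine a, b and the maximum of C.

a = -37, b = -159/4, maximum C = 577

Vertices and C = -7a - 8b:
  (-37, -159/4) → C = 577
  (-32, -36) → C = 512
  (-89/7, -87/7) → C = 1319/7

The binding constraints are 3a - 4b = 48 and -9a + 8b = 15.
Solving simultaneously gives a = -37, b = -159/4.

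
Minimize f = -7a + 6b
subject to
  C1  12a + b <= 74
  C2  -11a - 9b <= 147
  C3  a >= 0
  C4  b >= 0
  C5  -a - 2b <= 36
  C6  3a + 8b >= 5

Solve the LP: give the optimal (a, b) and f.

Corner points and f = -7a + 6b:
  (0, 74) → f = 444
  (37/6, 0) → f = -259/6
  (0, 5/8) → f = 15/4
  (5/3, 0) → f = -35/3

At the optimal vertex, 12a + b = 74 and b = 0.
Solving simultaneously gives a = 37/6, b = 0.

a = 37/6, b = 0, minimum f = -259/6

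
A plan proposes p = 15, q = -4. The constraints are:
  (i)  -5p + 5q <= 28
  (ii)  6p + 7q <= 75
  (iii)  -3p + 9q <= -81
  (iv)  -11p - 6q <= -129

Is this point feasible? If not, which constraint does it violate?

feasible

(i): -95 ≤ 28 ✓
(ii): 62 ≤ 75 ✓
(iii): -81 ≤ -81 ✓
(iv): -141 ≤ -129 ✓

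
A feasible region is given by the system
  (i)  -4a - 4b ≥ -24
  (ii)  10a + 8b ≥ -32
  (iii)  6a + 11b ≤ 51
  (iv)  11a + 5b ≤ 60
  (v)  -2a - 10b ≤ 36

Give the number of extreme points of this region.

Intersecting each pair of boundary lines and keeping only the points that satisfy every inequality leaves:
  (3, 3)
  (5, 1)
  (-380/31, 351/31)
  (-8/21, -74/21)
  (39/5, -129/25)

5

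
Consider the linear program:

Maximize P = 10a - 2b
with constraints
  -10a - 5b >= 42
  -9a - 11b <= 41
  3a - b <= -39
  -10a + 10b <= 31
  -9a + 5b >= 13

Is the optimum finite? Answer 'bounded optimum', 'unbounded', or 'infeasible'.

The boundaries -10a - 5b = 42 and 3a - b = -39 meet at (-237/25, 264/25), but that point violates -10a + 10b ≤ 31. Every candidate vertex is excluded by some other constraint, so the feasible region is empty.

infeasible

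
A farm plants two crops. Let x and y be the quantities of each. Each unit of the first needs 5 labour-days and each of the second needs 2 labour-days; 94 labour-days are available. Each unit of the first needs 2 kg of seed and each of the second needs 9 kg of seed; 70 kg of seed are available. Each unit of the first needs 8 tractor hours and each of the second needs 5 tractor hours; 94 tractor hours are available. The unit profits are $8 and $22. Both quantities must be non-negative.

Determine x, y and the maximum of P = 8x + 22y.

The optimum lies where 2x + 9y = 70 and 8x + 5y = 94.
Solving simultaneously gives x = 8, y = 6.

x = 8, y = 6, maximum P = 196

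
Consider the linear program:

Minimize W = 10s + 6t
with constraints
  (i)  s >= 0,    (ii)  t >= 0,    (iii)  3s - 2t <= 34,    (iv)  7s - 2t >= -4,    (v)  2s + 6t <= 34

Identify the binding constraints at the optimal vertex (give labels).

Extreme points and W = 10s + 6t:
  (0, 0) → W = 0
  (0, 2) → W = 12
  (34/3, 0) → W = 340/3
  (136/11, 17/11) → W = 1462/11
  (22/23, 123/23) → W = 958/23

The minimum is at (0, 0). Substituting into each constraint, equality holds for (i) and (ii); the remaining constraints have slack.

(i) and (ii)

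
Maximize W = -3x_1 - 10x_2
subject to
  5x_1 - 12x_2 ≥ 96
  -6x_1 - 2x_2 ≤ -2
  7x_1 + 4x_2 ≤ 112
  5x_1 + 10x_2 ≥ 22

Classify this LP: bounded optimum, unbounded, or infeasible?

bounded optimum

Feasible corners and W = -3x_1 - 10x_2:
  (216/13, -14/13) → W = -508/13
  (612/55, -37/11) → W = 14/55
  (516/25, -203/25) → W = 482/25
The feasible region has finitely many vertices and no improving ray; the maximum is 482/25 at (516/25, -203/25).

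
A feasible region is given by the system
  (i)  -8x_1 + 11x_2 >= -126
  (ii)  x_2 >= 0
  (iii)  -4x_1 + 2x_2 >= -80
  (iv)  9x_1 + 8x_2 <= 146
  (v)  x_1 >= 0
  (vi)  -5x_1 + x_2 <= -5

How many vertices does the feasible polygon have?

Intersecting each pair of boundary lines and keeping only the points that satisfy every inequality leaves:
  (63/4, 0)
  (2614/163, 34/163)
  (1, 0)
  (186/49, 685/49)

4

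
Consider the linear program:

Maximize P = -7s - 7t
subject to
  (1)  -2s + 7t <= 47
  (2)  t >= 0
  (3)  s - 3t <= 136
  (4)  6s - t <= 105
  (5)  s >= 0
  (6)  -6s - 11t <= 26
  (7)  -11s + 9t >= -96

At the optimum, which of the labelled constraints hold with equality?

Feasible corners and P = -7s - 7t:
  (0, 47/7) → P = -47
  (1095/59, 709/59) → P = -12628/59
  (0, 0) → P = 0
  (96/11, 0) → P = -672/11

The maximum is at (0, 0). Substituting into each constraint, equality holds for (2) and (5); the remaining constraints have slack.

(2) and (5)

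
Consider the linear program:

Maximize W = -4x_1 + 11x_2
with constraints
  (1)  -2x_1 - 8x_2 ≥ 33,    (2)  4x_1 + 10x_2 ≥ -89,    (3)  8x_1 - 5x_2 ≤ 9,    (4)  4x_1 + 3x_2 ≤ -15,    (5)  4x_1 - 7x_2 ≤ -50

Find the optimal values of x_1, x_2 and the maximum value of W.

x_1 = -191/6, x_2 = 23/6, maximum W = 339/2

Corner points and W = -4x_1 + 11x_2:
  (-191/6, 23/6) → W = 339/2
  (-631/46, -16/23) → W = 1086/23
  (-1123/68, -39/17) → W = 694/17

The optimum lies where -2x_1 - 8x_2 = 33 and 4x_1 + 10x_2 = -89.
Solving simultaneously gives x_1 = -191/6, x_2 = 23/6.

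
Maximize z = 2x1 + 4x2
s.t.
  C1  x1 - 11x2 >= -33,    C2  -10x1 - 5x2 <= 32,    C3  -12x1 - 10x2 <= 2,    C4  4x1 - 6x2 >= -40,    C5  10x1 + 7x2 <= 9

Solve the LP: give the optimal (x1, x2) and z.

The optimum lies where x1 - 11x2 = -33 and 10x1 + 7x2 = 9.
Solving simultaneously gives x1 = -44/39, x2 = 113/39.

x1 = -44/39, x2 = 113/39, maximum z = 28/3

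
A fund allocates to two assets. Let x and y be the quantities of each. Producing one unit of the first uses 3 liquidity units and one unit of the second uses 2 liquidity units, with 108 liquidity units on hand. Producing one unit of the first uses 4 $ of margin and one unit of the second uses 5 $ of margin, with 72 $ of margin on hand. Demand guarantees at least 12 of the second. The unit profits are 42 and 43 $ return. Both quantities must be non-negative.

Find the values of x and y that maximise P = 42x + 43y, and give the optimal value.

Corner points and P = 42x + 43y:
  (0, 72/5) → P = 3096/5
  (0, 12) → P = 516
  (3, 12) → P = 642

The binding constraints are 4x + 5y = 72 and y = 12.
Solving simultaneously gives x = 3, y = 12.

x = 3, y = 12, maximum P = 642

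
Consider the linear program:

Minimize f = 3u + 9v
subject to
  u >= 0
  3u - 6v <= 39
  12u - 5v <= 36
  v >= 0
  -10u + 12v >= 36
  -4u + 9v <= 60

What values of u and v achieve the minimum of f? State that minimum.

Vertices and f = 3u + 9v:
  (0, 3) → f = 27
  (0, 20/3) → f = 60
  (306/47, 396/47) → f = 4482/47
  (78/11, 108/11) → f = 1206/11

The binding constraints are u = 0 and -10u + 12v = 36.
Solving simultaneously gives u = 0, v = 3.

u = 0, v = 3, minimum f = 27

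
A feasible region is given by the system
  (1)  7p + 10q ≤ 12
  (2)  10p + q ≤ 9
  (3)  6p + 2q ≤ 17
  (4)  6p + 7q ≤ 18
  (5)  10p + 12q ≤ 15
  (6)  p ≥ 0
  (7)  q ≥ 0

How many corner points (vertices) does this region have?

Intersecting each pair of boundary lines and keeping only the points that satisfy every inequality leaves:
  (3/8, 15/16)
  (0, 6/5)
  (93/110, 6/11)
  (9/10, 0)
  (0, 0)

5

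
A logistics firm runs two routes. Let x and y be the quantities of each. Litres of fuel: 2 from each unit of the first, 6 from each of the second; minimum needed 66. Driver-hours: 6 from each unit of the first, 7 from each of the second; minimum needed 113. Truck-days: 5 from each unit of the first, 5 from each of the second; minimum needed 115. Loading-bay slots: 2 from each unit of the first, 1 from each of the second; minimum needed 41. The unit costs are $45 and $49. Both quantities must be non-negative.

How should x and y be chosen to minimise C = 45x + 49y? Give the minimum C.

The feasible region is unbounded (it extends along (0, 1), (1, 0)), but C strictly increases along every unbounded feasible direction, so there is no improving ray and the minimum is attained at a vertex.

x = 18, y = 5, minimum C = 1055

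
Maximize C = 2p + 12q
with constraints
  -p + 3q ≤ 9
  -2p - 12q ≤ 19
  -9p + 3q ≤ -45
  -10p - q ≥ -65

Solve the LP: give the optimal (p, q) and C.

Vertices and C = 2p + 12q:
  (161/38, -87/38) → C = -19
  (799/118, -160/59) → C = -19
  (80/13, 45/13) → C = 700/13

At the optimal vertex, -9p + 3q = -45 and -10p - q = -65.
Solving simultaneously gives p = 80/13, q = 45/13.

p = 80/13, q = 45/13, maximum C = 700/13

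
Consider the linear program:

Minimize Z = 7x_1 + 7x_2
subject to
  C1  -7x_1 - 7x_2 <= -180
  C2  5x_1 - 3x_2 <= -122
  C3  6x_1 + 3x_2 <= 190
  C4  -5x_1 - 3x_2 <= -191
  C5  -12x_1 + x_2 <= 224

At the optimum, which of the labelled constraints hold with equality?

C3 and C4

Vertices and Z = 7x_1 + 7x_2:
  (-1, 196/3) → Z = 1351/3
  (-241/21, 604/7) → Z = 1571/3
  (-481/41, 3412/41) → Z = 20517/41

The minimum is at (-1, 196/3). Substituting into each constraint, equality holds for C3 and C4; the remaining constraints have slack.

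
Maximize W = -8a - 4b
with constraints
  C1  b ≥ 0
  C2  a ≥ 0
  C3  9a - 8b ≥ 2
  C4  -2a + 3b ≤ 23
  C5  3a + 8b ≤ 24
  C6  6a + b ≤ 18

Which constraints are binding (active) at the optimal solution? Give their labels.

Corner points and W = -8a - 4b:
  (2/9, 0) → W = -16/9
  (3, 0) → W = -24
  (13/6, 35/16) → W = -313/12
  (8/3, 2) → W = -88/3

The maximum is at (2/9, 0). Substituting into each constraint, equality holds for C1 and C3; the remaining constraints have slack.

C1 and C3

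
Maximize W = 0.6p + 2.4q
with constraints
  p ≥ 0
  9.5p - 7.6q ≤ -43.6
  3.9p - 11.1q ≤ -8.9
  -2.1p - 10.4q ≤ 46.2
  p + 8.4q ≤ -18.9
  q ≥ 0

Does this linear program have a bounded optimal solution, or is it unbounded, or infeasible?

infeasible

The boundaries p = 0 and 9.5p - 7.6q = -43.6 meet at (0, 109/19), but that point violates p + 8.4q ≤ -18.9. Every candidate vertex is excluded by some other constraint, so the feasible region is empty.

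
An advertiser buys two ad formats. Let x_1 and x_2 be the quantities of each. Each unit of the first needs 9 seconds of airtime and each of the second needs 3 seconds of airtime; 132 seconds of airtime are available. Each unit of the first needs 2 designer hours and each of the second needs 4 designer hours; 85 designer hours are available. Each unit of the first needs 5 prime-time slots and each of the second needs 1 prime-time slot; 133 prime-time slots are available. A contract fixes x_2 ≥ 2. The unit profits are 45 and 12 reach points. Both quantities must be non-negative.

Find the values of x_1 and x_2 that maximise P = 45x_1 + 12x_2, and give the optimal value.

x_1 = 14, x_2 = 2, maximum P = 654

Corner points and P = 45x_1 + 12x_2:
  (0, 85/4) → P = 255
  (0, 2) → P = 24
  (91/10, 167/10) → P = 6099/10
  (14, 2) → P = 654

The optimum lies where 9x_1 + 3x_2 = 132 and x_2 = 2.
Solving simultaneously gives x_1 = 14, x_2 = 2.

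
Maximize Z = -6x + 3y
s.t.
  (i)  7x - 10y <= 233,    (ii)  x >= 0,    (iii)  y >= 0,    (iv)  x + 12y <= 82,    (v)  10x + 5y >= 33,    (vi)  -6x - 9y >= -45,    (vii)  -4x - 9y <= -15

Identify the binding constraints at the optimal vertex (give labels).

Extreme points and Z = -6x + 3y:
  (15/2, 0) → Z = -45
  (15/4, 0) → Z = -45/2
  (6/5, 21/5) → Z = 27/5
  (111/35, 9/35) → Z = -639/35

The maximum is at (6/5, 21/5). Substituting into each constraint, equality holds for (v) and (vi); the remaining constraints have slack.

(v) and (vi)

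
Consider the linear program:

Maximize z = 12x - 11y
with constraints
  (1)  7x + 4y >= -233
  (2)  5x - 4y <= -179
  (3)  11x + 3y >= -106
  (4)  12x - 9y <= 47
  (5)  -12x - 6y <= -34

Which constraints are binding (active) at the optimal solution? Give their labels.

Extreme points and z = 12x - 11y:
  (1799/3, 2383/3) → z = -4625/3
  (-469/39, 1159/39) → z = -18377/39
  (-123/5, 823/15) → z = -13481/15
The feasible region is unbounded (it extends along (3, 4), (-3, 11)), but z strictly decreases along every unbounded feasible direction, so there is no improving ray and the maximum is attained at a vertex.

The maximum is at (-469/39, 1159/39). Substituting into each constraint, equality holds for (2) and (5); the remaining constraints have slack.

(2) and (5)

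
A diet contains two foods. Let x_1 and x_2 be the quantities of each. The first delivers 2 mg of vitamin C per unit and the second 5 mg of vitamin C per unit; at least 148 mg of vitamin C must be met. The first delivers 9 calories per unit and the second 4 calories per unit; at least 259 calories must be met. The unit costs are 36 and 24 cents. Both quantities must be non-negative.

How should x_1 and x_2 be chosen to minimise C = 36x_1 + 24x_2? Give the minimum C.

x_1 = 19, x_2 = 22, minimum C = 1212

Vertices and C = 36x_1 + 24x_2:
  (0, 259/4) → C = 1554
  (74, 0) → C = 2664
  (19, 22) → C = 1212
The feasible region is unbounded (it extends along (0, 1), (1, 0)), but C strictly increases along every unbounded feasible direction, so there is no improving ray and the minimum is attained at a vertex.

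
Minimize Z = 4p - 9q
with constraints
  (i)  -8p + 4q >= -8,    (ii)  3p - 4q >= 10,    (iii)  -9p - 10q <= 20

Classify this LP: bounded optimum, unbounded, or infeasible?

infeasible

The boundaries -8p + 4q = -8 and 3p - 4q = 10 meet at (-2/5, -14/5), but that point violates -9p - 10q ≤ 20. Every candidate vertex is excluded by some other constraint, so the feasible region is empty.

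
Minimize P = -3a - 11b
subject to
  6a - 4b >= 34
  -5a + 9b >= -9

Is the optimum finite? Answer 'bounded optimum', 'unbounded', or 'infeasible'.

From the feasible point (135/17, 58/17), moving in the direction (9, 5) keeps every constraint satisfied while P decreases without bound.

unbounded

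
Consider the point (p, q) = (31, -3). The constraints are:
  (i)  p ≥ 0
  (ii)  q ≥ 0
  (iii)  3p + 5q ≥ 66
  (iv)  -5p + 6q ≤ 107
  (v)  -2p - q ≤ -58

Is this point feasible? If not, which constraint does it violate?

not feasible — violates (ii)

Constraint (ii): q = -3, which is not ≥ 0. All other constraints are satisfied.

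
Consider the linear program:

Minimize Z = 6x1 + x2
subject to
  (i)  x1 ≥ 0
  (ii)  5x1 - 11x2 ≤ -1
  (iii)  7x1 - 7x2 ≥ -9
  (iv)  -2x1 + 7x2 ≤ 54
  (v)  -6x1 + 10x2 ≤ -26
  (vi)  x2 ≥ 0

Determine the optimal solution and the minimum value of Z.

Feasible corners and Z = 6x1 + x2:
  (587/13, 268/13) → Z = 3790/13
  (37/2, 17/2) → Z = 239/2
  (361/11, 188/11) → Z = 214

x1 = 37/2, x2 = 17/2, minimum Z = 239/2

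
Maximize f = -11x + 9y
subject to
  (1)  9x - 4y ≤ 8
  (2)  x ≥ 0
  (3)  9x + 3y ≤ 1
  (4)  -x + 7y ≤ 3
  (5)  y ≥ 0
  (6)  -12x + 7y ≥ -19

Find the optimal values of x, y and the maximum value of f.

Vertices and f = -11x + 9y:
  (0, 1/3) → f = 3
  (0, 0) → f = 0
  (1/9, 0) → f = -11/9

x = 0, y = 1/3, maximum f = 3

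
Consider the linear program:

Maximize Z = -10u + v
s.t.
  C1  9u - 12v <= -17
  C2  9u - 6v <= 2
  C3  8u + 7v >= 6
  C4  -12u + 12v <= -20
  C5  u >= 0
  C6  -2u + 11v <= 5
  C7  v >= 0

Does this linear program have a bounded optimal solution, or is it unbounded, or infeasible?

infeasible

The boundaries -2u + 11v = 5 and v = 0 meet at (-5/2, 0), but that point violates 8u + 7v ≥ 6. Every candidate vertex is excluded by some other constraint, so the feasible region is empty.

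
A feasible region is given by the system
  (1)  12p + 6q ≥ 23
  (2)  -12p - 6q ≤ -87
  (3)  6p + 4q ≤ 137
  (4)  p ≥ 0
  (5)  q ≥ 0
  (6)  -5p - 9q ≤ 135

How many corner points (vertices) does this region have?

Pairwise boundary intersections that survive every other constraint:
  (0, 29/2)
  (29/4, 0)
  (0, 137/4)
  (137/6, 0)

4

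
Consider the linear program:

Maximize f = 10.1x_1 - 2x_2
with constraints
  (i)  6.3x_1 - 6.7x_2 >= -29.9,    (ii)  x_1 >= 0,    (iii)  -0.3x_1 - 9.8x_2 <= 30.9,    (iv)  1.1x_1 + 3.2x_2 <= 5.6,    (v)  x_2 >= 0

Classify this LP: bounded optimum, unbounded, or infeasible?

Feasible corners and f = 10.1x_1 - 2x_2:
  (0, 1.75) → f = -3.5
  (0, 0) → f = 0
  (56/11, 0) → f = 2828/55
The feasible region has finitely many vertices and no improving ray; the maximum is 2828/55 at (56/11, 0).

bounded optimum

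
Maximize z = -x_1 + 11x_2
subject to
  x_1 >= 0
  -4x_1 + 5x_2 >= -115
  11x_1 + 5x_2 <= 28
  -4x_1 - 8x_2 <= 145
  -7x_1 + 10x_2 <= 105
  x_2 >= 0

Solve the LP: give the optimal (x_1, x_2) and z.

x_1 = 0, x_2 = 28/5, maximum z = 308/5

The binding constraints are x_1 = 0 and 11x_1 + 5x_2 = 28.
Solving simultaneously gives x_1 = 0, x_2 = 28/5.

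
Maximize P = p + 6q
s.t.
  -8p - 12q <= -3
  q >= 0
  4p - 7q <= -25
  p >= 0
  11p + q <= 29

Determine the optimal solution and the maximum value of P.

p = 0, q = 29, maximum P = 174

Vertices and P = p + 6q:
  (0, 25/7) → P = 150/7
  (178/81, 391/81) → P = 2524/81
  (0, 29) → P = 174

At the optimal vertex, p = 0 and 11p + q = 29.
Solving simultaneously gives p = 0, q = 29.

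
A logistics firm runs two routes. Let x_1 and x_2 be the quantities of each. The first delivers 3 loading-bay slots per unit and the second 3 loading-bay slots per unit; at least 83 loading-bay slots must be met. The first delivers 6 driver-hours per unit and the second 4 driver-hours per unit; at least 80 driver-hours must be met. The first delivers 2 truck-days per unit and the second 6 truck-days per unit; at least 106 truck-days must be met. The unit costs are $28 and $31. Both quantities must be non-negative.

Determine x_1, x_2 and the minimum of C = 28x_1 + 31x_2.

x_1 = 15, x_2 = 38/3, minimum C = 2438/3

Corner points and C = 28x_1 + 31x_2:
  (0, 83/3) → C = 2573/3
  (53, 0) → C = 1484
  (15, 38/3) → C = 2438/3
The feasible region is unbounded (it extends along (0, 1), (1, 0)), but C strictly increases along every unbounded feasible direction, so there is no improving ray and the minimum is attained at a vertex.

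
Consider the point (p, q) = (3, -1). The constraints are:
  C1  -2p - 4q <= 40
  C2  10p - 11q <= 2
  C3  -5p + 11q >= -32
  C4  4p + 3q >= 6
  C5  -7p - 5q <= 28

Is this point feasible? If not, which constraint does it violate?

not feasible — violates C2

Constraint C2: 10p - 11q = 41, which is not ≤ 2. All other constraints are satisfied.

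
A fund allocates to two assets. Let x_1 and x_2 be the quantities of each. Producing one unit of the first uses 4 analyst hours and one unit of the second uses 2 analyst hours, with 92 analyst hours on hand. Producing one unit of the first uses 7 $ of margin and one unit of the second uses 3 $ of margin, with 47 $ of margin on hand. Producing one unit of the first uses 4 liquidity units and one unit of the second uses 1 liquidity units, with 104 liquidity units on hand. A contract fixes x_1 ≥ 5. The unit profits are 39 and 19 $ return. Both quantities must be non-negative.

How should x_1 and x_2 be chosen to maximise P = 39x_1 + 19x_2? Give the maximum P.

x_1 = 5, x_2 = 4, maximum P = 271

Extreme points and P = 39x_1 + 19x_2:
  (47/7, 0) → P = 1833/7
  (5, 0) → P = 195
  (5, 4) → P = 271

At the optimal vertex, 7x_1 + 3x_2 = 47 and x_1 = 5.
Solving simultaneously gives x_1 = 5, x_2 = 4.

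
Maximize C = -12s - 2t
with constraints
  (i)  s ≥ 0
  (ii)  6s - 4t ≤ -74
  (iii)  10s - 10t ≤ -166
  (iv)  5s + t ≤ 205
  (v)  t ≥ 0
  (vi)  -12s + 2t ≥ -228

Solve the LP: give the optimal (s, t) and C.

s = 0, t = 37/2, maximum C = -37

Extreme points and C = -12s - 2t:
  (0, 37/2) → C = -37
  (0, 205) → C = -410
  (373/13, 800/13) → C = -6076/13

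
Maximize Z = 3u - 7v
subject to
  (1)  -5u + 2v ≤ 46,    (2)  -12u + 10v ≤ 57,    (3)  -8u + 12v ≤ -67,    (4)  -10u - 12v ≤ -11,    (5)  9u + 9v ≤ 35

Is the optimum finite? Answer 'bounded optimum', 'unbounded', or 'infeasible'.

bounded optimum

Extreme points and Z = 3u - 7v:
  (13/3, -97/36) → Z = 1147/36
  (341/60, -323/180) → Z = 533/18
  (107/6, -251/18) → Z = 1360/9
The feasible region has finitely many vertices and no improving ray; the maximum is 1360/9 at (107/6, -251/18).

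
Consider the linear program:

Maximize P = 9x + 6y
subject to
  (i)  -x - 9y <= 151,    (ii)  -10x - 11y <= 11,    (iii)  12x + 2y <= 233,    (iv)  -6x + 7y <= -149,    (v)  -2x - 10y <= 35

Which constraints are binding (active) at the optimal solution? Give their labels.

(iii) and (iv)

Vertices and P = 9x + 6y:
  (643/32, -65/16) → P = 5007/32
  (600/29, -443/58) → P = 4071/29
  (1245/74, -254/37) → P = 8157/74

The maximum is at (643/32, -65/16). Substituting into each constraint, equality holds for (iii) and (iv); the remaining constraints have slack.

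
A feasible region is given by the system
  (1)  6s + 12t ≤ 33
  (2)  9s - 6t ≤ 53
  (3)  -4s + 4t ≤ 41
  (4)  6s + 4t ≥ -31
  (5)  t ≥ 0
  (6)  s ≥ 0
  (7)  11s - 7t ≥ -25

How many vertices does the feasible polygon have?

The feasible vertices (each the meet of two boundaries and inside every other half-plane) are:
  (11/2, 0)
  (0, 11/4)
  (0, 0)

3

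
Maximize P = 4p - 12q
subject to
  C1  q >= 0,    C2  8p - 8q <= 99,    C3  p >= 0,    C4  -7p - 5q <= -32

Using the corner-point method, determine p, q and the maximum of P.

Extreme points and P = 4p - 12q:
  (99/8, 0) → P = 99/2
  (32/7, 0) → P = 128/7
  (0, 32/5) → P = -384/5
The feasible region is unbounded (it extends along (0, 1), (1, 1)), but P strictly decreases along every unbounded feasible direction, so there is no improving ray and the maximum is attained at a vertex.

The binding constraints are q = 0 and 8p - 8q = 99.
Solving simultaneously gives p = 99/8, q = 0.

p = 99/8, q = 0, maximum P = 99/2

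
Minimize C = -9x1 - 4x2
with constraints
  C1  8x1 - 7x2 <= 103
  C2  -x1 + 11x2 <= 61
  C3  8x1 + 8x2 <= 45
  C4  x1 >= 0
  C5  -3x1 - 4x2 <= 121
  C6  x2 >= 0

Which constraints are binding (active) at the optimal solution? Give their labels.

Feasible corners and C = -9x1 - 4x2:
  (7/96, 533/96) → C = -2195/96
  (0, 61/11) → C = -244/11
  (45/8, 0) → C = -405/8
  (0, 0) → C = 0

The minimum is at (45/8, 0). Substituting into each constraint, equality holds for C3 and C6; the remaining constraints have slack.

C3 and C6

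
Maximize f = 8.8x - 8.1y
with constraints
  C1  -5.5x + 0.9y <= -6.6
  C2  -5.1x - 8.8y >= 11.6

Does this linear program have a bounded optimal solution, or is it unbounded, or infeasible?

From the feasible point (4764/5299, -9746/5299), moving in the direction (-0.9, -5.5) keeps every constraint satisfied while f increases without bound.

unbounded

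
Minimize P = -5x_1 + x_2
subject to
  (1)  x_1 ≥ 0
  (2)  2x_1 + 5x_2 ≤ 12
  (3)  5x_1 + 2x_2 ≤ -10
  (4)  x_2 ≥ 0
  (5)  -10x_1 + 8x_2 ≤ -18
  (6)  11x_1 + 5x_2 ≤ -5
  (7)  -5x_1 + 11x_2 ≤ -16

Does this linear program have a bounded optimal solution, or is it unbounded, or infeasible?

infeasible

The boundaries x_1 = 0 and 5x_1 + 2x_2 = -10 meet at (0, -5), but that point violates x_2 ≥ 0. Every candidate vertex is excluded by some other constraint, so the feasible region is empty.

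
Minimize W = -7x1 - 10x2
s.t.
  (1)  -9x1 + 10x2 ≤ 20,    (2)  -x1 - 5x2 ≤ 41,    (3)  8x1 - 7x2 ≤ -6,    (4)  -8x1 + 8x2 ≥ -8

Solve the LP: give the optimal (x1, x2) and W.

x1 = 80/17, x2 = 106/17, minimum W = -1620/17

Corner points and W = -7x1 - 10x2:
  (-102/11, -349/55) → W = 1412/11
  (80/17, 106/17) → W = -1620/17
  (-317/47, -322/47) → W = 5439/47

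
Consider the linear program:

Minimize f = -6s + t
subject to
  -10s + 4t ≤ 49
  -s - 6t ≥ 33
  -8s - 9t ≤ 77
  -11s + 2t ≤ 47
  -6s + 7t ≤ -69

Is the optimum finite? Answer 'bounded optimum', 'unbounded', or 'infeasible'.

From the feasible point (183/43, -267/43), moving in the direction (6, -1) keeps every constraint satisfied while f decreases without bound.

unbounded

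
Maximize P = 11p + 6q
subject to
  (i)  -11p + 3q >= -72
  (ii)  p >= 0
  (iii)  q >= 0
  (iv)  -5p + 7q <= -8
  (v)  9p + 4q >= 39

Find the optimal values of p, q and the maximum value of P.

Vertices and P = 11p + 6q:
  (72/11, 0) → P = 72
  (240/31, 136/31) → P = 3456/31
  (13/3, 0) → P = 143/3
  (305/83, 123/83) → P = 4093/83

p = 240/31, q = 136/31, maximum P = 3456/31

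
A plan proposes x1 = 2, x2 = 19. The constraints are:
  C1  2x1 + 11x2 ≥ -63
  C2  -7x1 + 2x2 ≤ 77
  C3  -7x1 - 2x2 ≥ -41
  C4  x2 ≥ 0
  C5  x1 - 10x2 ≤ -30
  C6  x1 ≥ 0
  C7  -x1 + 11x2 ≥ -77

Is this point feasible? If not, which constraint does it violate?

Constraint C3: -7x1 - 2x2 = -52, which is not ≥ -41. All other constraints are satisfied.

not feasible — violates C3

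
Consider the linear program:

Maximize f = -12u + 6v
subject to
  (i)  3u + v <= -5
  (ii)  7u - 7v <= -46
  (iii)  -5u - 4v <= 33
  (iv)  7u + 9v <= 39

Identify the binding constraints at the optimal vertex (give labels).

(iii) and (iv)

Corner points and f = -12u + 6v:
  (-81/28, 103/28) → f = 795/14
  (-21/5, 38/5) → f = 96
  (-415/63, -1/63) → f = 1658/21
  (-453/17, 426/17) → f = 7992/17

The maximum is at (-453/17, 426/17). Substituting into each constraint, equality holds for (iii) and (iv); the remaining constraints have slack.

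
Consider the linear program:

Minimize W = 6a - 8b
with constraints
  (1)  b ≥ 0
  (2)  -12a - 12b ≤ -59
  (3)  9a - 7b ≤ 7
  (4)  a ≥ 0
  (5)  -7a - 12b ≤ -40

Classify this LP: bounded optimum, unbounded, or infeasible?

From the feasible point (497/192, 149/64), moving in the direction (0, 1) keeps every constraint satisfied while W decreases without bound.

unbounded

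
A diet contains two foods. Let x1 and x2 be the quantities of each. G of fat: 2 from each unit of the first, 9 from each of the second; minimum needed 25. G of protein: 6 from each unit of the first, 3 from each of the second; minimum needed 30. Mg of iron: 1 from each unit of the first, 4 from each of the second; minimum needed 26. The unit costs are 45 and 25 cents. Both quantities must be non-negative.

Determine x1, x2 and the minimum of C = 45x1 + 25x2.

x1 = 2, x2 = 6, minimum C = 240

Feasible corners and C = 45x1 + 25x2:
  (0, 10) → C = 250
  (26, 0) → C = 1170
  (2, 6) → C = 240
The feasible region is unbounded (it extends along (0, 1), (1, 0)), but C strictly increases along every unbounded feasible direction, so there is no improving ray and the minimum is attained at a vertex.

The binding constraints are 6x1 + 3x2 = 30 and x1 + 4x2 = 26.
Solving simultaneously gives x1 = 2, x2 = 6.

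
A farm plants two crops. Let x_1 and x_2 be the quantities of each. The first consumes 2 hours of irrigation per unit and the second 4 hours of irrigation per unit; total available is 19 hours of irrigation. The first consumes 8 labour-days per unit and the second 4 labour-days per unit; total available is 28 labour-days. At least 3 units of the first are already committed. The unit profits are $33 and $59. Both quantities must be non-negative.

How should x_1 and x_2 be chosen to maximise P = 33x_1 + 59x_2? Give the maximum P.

Corner points and P = 33x_1 + 59x_2:
  (7/2, 0) → P = 231/2
  (3, 0) → P = 99
  (3, 1) → P = 158

The binding constraints are 8x_1 + 4x_2 = 28 and x_1 = 3.
Solving simultaneously gives x_1 = 3, x_2 = 1.

x_1 = 3, x_2 = 1, maximum P = 158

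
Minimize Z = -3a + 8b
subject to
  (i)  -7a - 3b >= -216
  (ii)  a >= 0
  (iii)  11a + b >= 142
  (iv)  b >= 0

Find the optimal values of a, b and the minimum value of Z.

a = 216/7, b = 0, minimum Z = -648/7

Corner points and Z = -3a + 8b:
  (105/13, 691/13) → Z = 401
  (216/7, 0) → Z = -648/7
  (142/11, 0) → Z = -426/11

The binding constraints are -7a - 3b = -216 and b = 0.
Solving simultaneously gives a = 216/7, b = 0.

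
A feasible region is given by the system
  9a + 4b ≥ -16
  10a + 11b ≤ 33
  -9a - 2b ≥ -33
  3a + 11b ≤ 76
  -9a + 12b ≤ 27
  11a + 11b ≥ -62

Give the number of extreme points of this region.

5

Intersecting each pair of boundary lines and keeping only the points that satisfy every inequality leaves:
  (-25/12, 11/16)
  (72/55, -382/55)
  (297/79, -33/79)
  (33/73, 189/73)
  (487/77, -921/77)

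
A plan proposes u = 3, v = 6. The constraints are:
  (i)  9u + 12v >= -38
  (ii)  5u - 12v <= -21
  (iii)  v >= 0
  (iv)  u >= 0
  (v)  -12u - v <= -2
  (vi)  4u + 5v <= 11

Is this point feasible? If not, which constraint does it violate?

not feasible — violates (vi)

Constraint (vi): 4u + 5v = 42, which is not ≤ 11. All other constraints are satisfied.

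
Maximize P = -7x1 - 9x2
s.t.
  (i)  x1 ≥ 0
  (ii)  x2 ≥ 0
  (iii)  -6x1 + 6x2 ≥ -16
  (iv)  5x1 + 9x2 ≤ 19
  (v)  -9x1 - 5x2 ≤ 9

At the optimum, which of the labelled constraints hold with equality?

Vertices and P = -7x1 - 9x2:
  (0, 0) → P = 0
  (0, 19/9) → P = -19
  (8/3, 0) → P = -56/3
  (43/14, 17/42) → P = -176/7

The maximum is at (0, 0). Substituting into each constraint, equality holds for (i) and (ii); the remaining constraints have slack.

(i) and (ii)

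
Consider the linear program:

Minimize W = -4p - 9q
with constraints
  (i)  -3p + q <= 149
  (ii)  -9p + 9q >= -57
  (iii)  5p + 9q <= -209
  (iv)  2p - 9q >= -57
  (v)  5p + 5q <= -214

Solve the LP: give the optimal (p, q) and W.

Extreme points and W = -4p - 9q:
  (-233/3, -84) → W = 3200/3
  (-1284/25, -127/25) → W = 6279/25
  (-547/30, -737/30) → W = 8821/30
  (-201/5, -13/5) → W = 921/5

The binding constraints are 2p - 9q = -57 and 5p + 5q = -214.
Solving simultaneously gives p = -201/5, q = -13/5.

p = -201/5, q = -13/5, minimum W = 921/5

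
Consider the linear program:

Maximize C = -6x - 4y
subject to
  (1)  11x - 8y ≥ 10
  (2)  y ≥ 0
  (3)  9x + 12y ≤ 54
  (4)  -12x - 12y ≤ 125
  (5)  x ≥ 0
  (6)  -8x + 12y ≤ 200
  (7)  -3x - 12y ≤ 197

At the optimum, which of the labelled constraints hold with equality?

(1) and (2)

Corner points and C = -6x - 4y:
  (10/11, 0) → C = -60/11
  (46/17, 42/17) → C = -444/17
  (6, 0) → C = -36

The maximum is at (10/11, 0). Substituting into each constraint, equality holds for (1) and (2); the remaining constraints have slack.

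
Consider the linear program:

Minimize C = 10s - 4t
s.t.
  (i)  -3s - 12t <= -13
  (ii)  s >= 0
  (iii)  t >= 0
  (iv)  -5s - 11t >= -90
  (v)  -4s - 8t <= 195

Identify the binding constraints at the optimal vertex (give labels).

Vertices and C = 10s - 4t:
  (0, 13/12) → C = -13/3
  (13/3, 0) → C = 130/3
  (0, 90/11) → C = -360/11
  (18, 0) → C = 180

The minimum is at (0, 90/11). Substituting into each constraint, equality holds for (ii) and (iv); the remaining constraints have slack.

(ii) and (iv)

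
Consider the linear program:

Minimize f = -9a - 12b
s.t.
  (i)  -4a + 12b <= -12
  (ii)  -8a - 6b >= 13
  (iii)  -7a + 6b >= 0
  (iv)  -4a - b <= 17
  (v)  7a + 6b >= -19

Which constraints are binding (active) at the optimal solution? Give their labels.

Feasible corners and f = -9a - 12b:
  (-6/5, -7/5) → f = 138/5
  (-13/9, -40/27) → f = 277/9
  (-19/14, -19/12) → f = 437/14

The minimum is at (-6/5, -7/5). Substituting into each constraint, equality holds for (i) and (iii); the remaining constraints have slack.

(i) and (iii)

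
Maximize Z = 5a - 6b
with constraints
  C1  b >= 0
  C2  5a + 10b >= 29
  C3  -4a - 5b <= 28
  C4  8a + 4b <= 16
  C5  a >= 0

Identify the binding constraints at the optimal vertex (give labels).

Corner points and Z = 5a - 6b:
  (11/15, 38/15) → Z = -173/15
  (0, 29/10) → Z = -87/5
  (0, 4) → Z = -24

The maximum is at (11/15, 38/15). Substituting into each constraint, equality holds for C2 and C4; the remaining constraints have slack.

C2 and C4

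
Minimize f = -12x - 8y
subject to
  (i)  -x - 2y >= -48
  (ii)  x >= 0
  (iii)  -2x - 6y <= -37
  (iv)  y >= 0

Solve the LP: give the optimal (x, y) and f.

Vertices and f = -12x - 8y:
  (0, 24) → f = -192
  (48, 0) → f = -576
  (0, 37/6) → f = -148/3
  (37/2, 0) → f = -222

At the optimal vertex, -x - 2y = -48 and y = 0.
Solving simultaneously gives x = 48, y = 0.

x = 48, y = 0, minimum f = -576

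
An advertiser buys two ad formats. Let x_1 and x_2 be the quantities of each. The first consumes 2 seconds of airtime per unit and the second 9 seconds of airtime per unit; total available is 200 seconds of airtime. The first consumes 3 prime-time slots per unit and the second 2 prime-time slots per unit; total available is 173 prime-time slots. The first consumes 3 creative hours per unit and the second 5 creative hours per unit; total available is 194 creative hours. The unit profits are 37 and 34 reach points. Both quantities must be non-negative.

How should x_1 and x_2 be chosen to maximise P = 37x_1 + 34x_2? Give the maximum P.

x_1 = 53, x_2 = 7, maximum P = 2199

Corner points and P = 37x_1 + 34x_2:
  (0, 0) → P = 0
  (0, 200/9) → P = 6800/9
  (173/3, 0) → P = 6401/3
  (746/17, 212/17) → P = 34810/17
  (53, 7) → P = 2199

The binding constraints are 3x_1 + 2x_2 = 173 and 3x_1 + 5x_2 = 194.
Solving simultaneously gives x_1 = 53, x_2 = 7.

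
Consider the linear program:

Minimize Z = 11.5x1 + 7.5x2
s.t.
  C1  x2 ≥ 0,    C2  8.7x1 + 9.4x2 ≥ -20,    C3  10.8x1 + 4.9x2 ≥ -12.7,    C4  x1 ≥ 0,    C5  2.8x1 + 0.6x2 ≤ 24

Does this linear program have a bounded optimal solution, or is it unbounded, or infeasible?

Corner points and Z = 11.5x1 + 7.5x2:
  (0, 0) → Z = 0
  (60/7, 0) → Z = 690/7
  (0, 40) → Z = 300
The feasible region has finitely many vertices and no improving ray; the minimum is 0 at (0, 0).

bounded optimum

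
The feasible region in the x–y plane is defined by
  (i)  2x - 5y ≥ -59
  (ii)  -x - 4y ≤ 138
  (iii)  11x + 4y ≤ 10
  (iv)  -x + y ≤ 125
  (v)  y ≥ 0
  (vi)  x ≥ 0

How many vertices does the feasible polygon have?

3

The feasible vertices (each the meet of two boundaries and inside every other half-plane) are:
  (10/11, 0)
  (0, 5/2)
  (0, 0)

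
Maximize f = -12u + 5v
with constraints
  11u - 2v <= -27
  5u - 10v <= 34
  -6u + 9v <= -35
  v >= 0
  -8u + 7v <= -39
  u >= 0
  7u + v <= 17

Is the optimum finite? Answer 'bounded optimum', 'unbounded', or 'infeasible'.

The boundaries u = 0 and 7u + v = 17 meet at (0, 17), but that point violates -6u + 9v ≤ -35. Every candidate vertex is excluded by some other constraint, so the feasible region is empty.

infeasible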